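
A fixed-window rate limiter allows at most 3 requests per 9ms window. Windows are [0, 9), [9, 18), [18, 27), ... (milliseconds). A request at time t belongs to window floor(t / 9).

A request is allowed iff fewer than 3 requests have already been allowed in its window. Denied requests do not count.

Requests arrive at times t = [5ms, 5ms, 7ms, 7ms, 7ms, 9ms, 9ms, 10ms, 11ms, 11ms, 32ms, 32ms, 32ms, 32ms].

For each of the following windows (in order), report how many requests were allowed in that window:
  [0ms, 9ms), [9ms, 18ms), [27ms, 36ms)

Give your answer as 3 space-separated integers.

Processing requests:
  req#1 t=5ms (window 0): ALLOW
  req#2 t=5ms (window 0): ALLOW
  req#3 t=7ms (window 0): ALLOW
  req#4 t=7ms (window 0): DENY
  req#5 t=7ms (window 0): DENY
  req#6 t=9ms (window 1): ALLOW
  req#7 t=9ms (window 1): ALLOW
  req#8 t=10ms (window 1): ALLOW
  req#9 t=11ms (window 1): DENY
  req#10 t=11ms (window 1): DENY
  req#11 t=32ms (window 3): ALLOW
  req#12 t=32ms (window 3): ALLOW
  req#13 t=32ms (window 3): ALLOW
  req#14 t=32ms (window 3): DENY

Allowed counts by window: 3 3 3

Answer: 3 3 3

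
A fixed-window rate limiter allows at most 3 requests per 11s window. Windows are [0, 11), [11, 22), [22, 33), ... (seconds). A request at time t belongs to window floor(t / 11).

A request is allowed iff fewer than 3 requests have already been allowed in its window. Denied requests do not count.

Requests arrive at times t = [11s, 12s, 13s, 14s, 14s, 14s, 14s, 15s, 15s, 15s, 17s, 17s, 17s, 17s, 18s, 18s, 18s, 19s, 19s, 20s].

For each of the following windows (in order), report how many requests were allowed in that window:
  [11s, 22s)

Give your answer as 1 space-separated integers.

Processing requests:
  req#1 t=11s (window 1): ALLOW
  req#2 t=12s (window 1): ALLOW
  req#3 t=13s (window 1): ALLOW
  req#4 t=14s (window 1): DENY
  req#5 t=14s (window 1): DENY
  req#6 t=14s (window 1): DENY
  req#7 t=14s (window 1): DENY
  req#8 t=15s (window 1): DENY
  req#9 t=15s (window 1): DENY
  req#10 t=15s (window 1): DENY
  req#11 t=17s (window 1): DENY
  req#12 t=17s (window 1): DENY
  req#13 t=17s (window 1): DENY
  req#14 t=17s (window 1): DENY
  req#15 t=18s (window 1): DENY
  req#16 t=18s (window 1): DENY
  req#17 t=18s (window 1): DENY
  req#18 t=19s (window 1): DENY
  req#19 t=19s (window 1): DENY
  req#20 t=20s (window 1): DENY

Allowed counts by window: 3

Answer: 3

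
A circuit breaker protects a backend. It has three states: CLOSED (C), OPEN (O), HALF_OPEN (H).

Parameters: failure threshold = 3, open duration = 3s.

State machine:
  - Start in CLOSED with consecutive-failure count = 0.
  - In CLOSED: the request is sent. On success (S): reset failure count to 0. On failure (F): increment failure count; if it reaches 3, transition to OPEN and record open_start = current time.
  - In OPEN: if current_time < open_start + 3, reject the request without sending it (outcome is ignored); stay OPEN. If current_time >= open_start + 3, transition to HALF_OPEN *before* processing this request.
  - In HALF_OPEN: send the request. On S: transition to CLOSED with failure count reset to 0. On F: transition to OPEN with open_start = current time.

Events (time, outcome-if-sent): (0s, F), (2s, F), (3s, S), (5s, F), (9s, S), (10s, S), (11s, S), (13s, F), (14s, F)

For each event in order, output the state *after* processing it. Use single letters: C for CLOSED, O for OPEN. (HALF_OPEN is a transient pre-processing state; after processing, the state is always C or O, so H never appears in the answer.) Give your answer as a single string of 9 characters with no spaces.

State after each event:
  event#1 t=0s outcome=F: state=CLOSED
  event#2 t=2s outcome=F: state=CLOSED
  event#3 t=3s outcome=S: state=CLOSED
  event#4 t=5s outcome=F: state=CLOSED
  event#5 t=9s outcome=S: state=CLOSED
  event#6 t=10s outcome=S: state=CLOSED
  event#7 t=11s outcome=S: state=CLOSED
  event#8 t=13s outcome=F: state=CLOSED
  event#9 t=14s outcome=F: state=CLOSED

Answer: CCCCCCCCC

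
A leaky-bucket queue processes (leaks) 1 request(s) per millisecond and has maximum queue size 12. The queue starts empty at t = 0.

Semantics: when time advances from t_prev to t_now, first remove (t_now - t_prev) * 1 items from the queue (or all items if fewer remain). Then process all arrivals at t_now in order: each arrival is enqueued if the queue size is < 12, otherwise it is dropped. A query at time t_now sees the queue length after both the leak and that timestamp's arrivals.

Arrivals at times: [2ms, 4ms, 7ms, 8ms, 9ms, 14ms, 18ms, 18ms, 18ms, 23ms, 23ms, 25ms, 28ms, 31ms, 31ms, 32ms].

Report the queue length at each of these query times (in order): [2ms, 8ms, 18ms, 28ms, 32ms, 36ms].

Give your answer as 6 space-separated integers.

Queue lengths at query times:
  query t=2ms: backlog = 1
  query t=8ms: backlog = 1
  query t=18ms: backlog = 3
  query t=28ms: backlog = 1
  query t=32ms: backlog = 2
  query t=36ms: backlog = 0

Answer: 1 1 3 1 2 0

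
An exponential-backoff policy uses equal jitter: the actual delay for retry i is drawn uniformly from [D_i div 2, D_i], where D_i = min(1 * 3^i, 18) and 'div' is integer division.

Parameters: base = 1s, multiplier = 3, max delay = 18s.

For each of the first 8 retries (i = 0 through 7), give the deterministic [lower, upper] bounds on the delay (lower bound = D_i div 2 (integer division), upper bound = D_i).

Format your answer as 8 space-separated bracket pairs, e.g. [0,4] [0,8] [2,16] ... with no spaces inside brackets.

Computing bounds per retry:
  i=0: D_i=min(1*3^0,18)=1, bounds=[0,1]
  i=1: D_i=min(1*3^1,18)=3, bounds=[1,3]
  i=2: D_i=min(1*3^2,18)=9, bounds=[4,9]
  i=3: D_i=min(1*3^3,18)=18, bounds=[9,18]
  i=4: D_i=min(1*3^4,18)=18, bounds=[9,18]
  i=5: D_i=min(1*3^5,18)=18, bounds=[9,18]
  i=6: D_i=min(1*3^6,18)=18, bounds=[9,18]
  i=7: D_i=min(1*3^7,18)=18, bounds=[9,18]

Answer: [0,1] [1,3] [4,9] [9,18] [9,18] [9,18] [9,18] [9,18]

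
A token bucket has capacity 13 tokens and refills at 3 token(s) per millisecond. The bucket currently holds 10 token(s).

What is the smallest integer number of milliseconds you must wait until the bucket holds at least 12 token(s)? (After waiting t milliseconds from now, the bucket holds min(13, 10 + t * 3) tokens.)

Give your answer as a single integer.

Answer: 1

Derivation:
Need 10 + t * 3 >= 12, so t >= 2/3.
Smallest integer t = ceil(2/3) = 1.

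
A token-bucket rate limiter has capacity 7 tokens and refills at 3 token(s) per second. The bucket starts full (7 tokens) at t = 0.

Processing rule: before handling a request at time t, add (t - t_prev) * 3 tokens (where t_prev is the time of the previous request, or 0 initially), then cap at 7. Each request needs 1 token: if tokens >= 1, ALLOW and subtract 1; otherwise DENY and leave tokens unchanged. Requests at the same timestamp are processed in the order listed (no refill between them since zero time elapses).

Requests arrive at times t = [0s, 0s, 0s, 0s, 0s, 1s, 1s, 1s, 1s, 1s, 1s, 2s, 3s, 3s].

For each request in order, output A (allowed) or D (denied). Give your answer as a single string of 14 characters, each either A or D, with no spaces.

Simulating step by step:
  req#1 t=0s: ALLOW
  req#2 t=0s: ALLOW
  req#3 t=0s: ALLOW
  req#4 t=0s: ALLOW
  req#5 t=0s: ALLOW
  req#6 t=1s: ALLOW
  req#7 t=1s: ALLOW
  req#8 t=1s: ALLOW
  req#9 t=1s: ALLOW
  req#10 t=1s: ALLOW
  req#11 t=1s: DENY
  req#12 t=2s: ALLOW
  req#13 t=3s: ALLOW
  req#14 t=3s: ALLOW

Answer: AAAAAAAAAADAAA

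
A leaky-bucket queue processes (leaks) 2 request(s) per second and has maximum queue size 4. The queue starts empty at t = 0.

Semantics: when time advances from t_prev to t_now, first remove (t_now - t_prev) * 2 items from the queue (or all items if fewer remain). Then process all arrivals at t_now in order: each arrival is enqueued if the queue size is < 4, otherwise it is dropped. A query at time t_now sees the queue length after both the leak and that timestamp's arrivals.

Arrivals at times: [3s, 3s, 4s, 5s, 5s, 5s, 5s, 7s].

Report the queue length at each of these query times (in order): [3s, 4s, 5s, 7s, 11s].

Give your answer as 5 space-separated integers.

Answer: 2 1 4 1 0

Derivation:
Queue lengths at query times:
  query t=3s: backlog = 2
  query t=4s: backlog = 1
  query t=5s: backlog = 4
  query t=7s: backlog = 1
  query t=11s: backlog = 0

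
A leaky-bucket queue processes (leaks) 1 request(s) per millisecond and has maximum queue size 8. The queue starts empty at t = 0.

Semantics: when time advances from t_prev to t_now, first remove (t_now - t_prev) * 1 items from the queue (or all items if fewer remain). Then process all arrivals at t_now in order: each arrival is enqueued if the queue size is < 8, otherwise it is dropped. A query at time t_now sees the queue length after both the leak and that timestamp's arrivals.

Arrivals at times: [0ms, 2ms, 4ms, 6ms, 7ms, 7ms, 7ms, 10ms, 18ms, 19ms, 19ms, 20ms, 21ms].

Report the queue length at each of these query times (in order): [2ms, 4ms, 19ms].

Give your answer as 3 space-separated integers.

Answer: 1 1 2

Derivation:
Queue lengths at query times:
  query t=2ms: backlog = 1
  query t=4ms: backlog = 1
  query t=19ms: backlog = 2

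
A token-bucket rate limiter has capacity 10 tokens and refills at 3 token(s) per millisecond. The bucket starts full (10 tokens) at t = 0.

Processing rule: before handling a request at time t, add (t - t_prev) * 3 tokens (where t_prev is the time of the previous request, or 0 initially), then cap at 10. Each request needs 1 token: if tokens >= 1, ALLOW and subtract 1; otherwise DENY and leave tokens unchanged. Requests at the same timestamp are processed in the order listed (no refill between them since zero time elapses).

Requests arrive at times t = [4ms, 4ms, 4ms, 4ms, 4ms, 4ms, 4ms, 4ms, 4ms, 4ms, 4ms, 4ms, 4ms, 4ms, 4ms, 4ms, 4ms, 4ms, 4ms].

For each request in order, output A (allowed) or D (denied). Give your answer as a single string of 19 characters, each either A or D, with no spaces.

Answer: AAAAAAAAAADDDDDDDDD

Derivation:
Simulating step by step:
  req#1 t=4ms: ALLOW
  req#2 t=4ms: ALLOW
  req#3 t=4ms: ALLOW
  req#4 t=4ms: ALLOW
  req#5 t=4ms: ALLOW
  req#6 t=4ms: ALLOW
  req#7 t=4ms: ALLOW
  req#8 t=4ms: ALLOW
  req#9 t=4ms: ALLOW
  req#10 t=4ms: ALLOW
  req#11 t=4ms: DENY
  req#12 t=4ms: DENY
  req#13 t=4ms: DENY
  req#14 t=4ms: DENY
  req#15 t=4ms: DENY
  req#16 t=4ms: DENY
  req#17 t=4ms: DENY
  req#18 t=4ms: DENY
  req#19 t=4ms: DENY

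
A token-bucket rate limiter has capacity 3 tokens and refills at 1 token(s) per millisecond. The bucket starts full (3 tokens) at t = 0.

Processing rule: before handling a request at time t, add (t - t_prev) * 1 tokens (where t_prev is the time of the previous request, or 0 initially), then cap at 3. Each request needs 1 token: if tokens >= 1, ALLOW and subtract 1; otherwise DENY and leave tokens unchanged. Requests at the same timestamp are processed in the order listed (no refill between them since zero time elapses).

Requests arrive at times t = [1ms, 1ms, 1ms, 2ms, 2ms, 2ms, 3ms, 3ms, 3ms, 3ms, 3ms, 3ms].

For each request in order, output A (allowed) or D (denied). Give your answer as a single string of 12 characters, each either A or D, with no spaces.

Answer: AAAADDADDDDD

Derivation:
Simulating step by step:
  req#1 t=1ms: ALLOW
  req#2 t=1ms: ALLOW
  req#3 t=1ms: ALLOW
  req#4 t=2ms: ALLOW
  req#5 t=2ms: DENY
  req#6 t=2ms: DENY
  req#7 t=3ms: ALLOW
  req#8 t=3ms: DENY
  req#9 t=3ms: DENY
  req#10 t=3ms: DENY
  req#11 t=3ms: DENY
  req#12 t=3ms: DENY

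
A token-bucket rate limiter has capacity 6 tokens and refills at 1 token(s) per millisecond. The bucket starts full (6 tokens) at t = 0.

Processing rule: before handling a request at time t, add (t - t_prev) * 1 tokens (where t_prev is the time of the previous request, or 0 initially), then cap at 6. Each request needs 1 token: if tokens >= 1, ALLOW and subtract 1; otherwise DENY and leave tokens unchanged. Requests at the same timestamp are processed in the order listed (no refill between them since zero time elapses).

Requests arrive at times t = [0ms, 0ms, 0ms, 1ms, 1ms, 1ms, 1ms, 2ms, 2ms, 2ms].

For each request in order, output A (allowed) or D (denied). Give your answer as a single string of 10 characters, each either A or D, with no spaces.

Simulating step by step:
  req#1 t=0ms: ALLOW
  req#2 t=0ms: ALLOW
  req#3 t=0ms: ALLOW
  req#4 t=1ms: ALLOW
  req#5 t=1ms: ALLOW
  req#6 t=1ms: ALLOW
  req#7 t=1ms: ALLOW
  req#8 t=2ms: ALLOW
  req#9 t=2ms: DENY
  req#10 t=2ms: DENY

Answer: AAAAAAAADD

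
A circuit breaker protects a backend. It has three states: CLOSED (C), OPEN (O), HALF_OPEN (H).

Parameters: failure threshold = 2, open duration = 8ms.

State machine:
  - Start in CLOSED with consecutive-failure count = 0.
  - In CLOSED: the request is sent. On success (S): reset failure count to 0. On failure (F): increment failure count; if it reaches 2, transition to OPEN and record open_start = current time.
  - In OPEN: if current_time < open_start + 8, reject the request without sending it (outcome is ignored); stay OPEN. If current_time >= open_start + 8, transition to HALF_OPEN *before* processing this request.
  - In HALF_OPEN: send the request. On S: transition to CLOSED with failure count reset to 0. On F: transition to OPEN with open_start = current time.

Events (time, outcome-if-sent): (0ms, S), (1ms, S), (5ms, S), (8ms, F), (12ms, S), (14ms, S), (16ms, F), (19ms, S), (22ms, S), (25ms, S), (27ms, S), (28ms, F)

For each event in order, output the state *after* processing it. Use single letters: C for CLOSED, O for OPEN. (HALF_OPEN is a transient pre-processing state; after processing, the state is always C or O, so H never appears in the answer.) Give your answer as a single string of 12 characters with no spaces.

Answer: CCCCCCCCCCCC

Derivation:
State after each event:
  event#1 t=0ms outcome=S: state=CLOSED
  event#2 t=1ms outcome=S: state=CLOSED
  event#3 t=5ms outcome=S: state=CLOSED
  event#4 t=8ms outcome=F: state=CLOSED
  event#5 t=12ms outcome=S: state=CLOSED
  event#6 t=14ms outcome=S: state=CLOSED
  event#7 t=16ms outcome=F: state=CLOSED
  event#8 t=19ms outcome=S: state=CLOSED
  event#9 t=22ms outcome=S: state=CLOSED
  event#10 t=25ms outcome=S: state=CLOSED
  event#11 t=27ms outcome=S: state=CLOSED
  event#12 t=28ms outcome=F: state=CLOSED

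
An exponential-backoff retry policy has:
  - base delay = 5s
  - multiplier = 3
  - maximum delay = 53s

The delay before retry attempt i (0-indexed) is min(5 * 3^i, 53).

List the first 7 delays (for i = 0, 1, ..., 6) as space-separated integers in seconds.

Answer: 5 15 45 53 53 53 53

Derivation:
Computing each delay:
  i=0: min(5*3^0, 53) = 5
  i=1: min(5*3^1, 53) = 15
  i=2: min(5*3^2, 53) = 45
  i=3: min(5*3^3, 53) = 53
  i=4: min(5*3^4, 53) = 53
  i=5: min(5*3^5, 53) = 53
  i=6: min(5*3^6, 53) = 53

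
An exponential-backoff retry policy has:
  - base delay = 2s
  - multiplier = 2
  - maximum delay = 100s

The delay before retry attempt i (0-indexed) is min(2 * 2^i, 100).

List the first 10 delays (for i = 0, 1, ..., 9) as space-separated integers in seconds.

Computing each delay:
  i=0: min(2*2^0, 100) = 2
  i=1: min(2*2^1, 100) = 4
  i=2: min(2*2^2, 100) = 8
  i=3: min(2*2^3, 100) = 16
  i=4: min(2*2^4, 100) = 32
  i=5: min(2*2^5, 100) = 64
  i=6: min(2*2^6, 100) = 100
  i=7: min(2*2^7, 100) = 100
  i=8: min(2*2^8, 100) = 100
  i=9: min(2*2^9, 100) = 100

Answer: 2 4 8 16 32 64 100 100 100 100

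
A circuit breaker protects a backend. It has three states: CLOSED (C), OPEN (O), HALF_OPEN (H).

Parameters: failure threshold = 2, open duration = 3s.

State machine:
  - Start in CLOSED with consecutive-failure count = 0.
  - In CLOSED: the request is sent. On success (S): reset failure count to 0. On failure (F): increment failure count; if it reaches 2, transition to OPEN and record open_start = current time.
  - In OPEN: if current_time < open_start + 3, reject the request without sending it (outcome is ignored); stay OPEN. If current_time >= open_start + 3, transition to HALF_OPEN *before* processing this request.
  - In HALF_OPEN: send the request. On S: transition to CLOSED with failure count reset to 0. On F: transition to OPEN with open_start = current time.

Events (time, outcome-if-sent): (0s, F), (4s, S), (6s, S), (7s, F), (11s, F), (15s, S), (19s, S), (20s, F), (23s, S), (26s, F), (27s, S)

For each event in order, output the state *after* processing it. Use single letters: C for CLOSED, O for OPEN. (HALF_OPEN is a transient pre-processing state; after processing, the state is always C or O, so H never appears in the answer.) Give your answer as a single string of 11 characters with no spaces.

Answer: CCCCOCCCCCC

Derivation:
State after each event:
  event#1 t=0s outcome=F: state=CLOSED
  event#2 t=4s outcome=S: state=CLOSED
  event#3 t=6s outcome=S: state=CLOSED
  event#4 t=7s outcome=F: state=CLOSED
  event#5 t=11s outcome=F: state=OPEN
  event#6 t=15s outcome=S: state=CLOSED
  event#7 t=19s outcome=S: state=CLOSED
  event#8 t=20s outcome=F: state=CLOSED
  event#9 t=23s outcome=S: state=CLOSED
  event#10 t=26s outcome=F: state=CLOSED
  event#11 t=27s outcome=S: state=CLOSED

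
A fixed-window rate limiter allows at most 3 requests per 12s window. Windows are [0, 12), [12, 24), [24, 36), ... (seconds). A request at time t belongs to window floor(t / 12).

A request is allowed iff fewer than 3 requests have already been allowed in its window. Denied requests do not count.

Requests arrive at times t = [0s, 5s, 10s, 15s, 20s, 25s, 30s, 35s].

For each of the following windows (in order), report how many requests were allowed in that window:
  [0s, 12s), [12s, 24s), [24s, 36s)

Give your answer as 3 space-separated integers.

Processing requests:
  req#1 t=0s (window 0): ALLOW
  req#2 t=5s (window 0): ALLOW
  req#3 t=10s (window 0): ALLOW
  req#4 t=15s (window 1): ALLOW
  req#5 t=20s (window 1): ALLOW
  req#6 t=25s (window 2): ALLOW
  req#7 t=30s (window 2): ALLOW
  req#8 t=35s (window 2): ALLOW

Allowed counts by window: 3 2 3

Answer: 3 2 3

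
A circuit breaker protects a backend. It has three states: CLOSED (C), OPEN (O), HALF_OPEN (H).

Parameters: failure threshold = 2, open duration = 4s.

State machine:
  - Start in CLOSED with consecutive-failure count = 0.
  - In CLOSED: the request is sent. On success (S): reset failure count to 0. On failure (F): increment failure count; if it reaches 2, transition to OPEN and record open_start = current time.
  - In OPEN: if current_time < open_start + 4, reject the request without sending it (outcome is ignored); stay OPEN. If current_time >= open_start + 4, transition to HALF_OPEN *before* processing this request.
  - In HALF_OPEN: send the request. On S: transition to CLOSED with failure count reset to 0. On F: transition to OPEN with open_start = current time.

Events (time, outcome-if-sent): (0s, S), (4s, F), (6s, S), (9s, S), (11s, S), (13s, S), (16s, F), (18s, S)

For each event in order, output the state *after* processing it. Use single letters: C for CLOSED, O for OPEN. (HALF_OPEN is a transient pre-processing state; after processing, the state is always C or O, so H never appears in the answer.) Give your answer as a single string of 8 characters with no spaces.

Answer: CCCCCCCC

Derivation:
State after each event:
  event#1 t=0s outcome=S: state=CLOSED
  event#2 t=4s outcome=F: state=CLOSED
  event#3 t=6s outcome=S: state=CLOSED
  event#4 t=9s outcome=S: state=CLOSED
  event#5 t=11s outcome=S: state=CLOSED
  event#6 t=13s outcome=S: state=CLOSED
  event#7 t=16s outcome=F: state=CLOSED
  event#8 t=18s outcome=S: state=CLOSED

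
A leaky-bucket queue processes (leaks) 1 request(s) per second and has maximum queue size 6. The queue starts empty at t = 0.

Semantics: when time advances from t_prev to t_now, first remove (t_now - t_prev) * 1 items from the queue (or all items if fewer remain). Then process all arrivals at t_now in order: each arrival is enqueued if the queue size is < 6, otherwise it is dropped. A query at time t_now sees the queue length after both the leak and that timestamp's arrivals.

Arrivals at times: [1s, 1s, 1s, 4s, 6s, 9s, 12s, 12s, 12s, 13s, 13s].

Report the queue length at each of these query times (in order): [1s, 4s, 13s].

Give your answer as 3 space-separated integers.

Queue lengths at query times:
  query t=1s: backlog = 3
  query t=4s: backlog = 1
  query t=13s: backlog = 4

Answer: 3 1 4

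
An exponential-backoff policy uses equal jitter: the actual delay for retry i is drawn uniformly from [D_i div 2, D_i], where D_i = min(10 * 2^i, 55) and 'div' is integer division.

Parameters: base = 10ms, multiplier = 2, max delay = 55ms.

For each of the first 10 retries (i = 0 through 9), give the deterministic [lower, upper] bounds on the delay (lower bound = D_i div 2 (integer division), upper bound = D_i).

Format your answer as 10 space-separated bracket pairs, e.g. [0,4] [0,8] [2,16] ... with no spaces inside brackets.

Answer: [5,10] [10,20] [20,40] [27,55] [27,55] [27,55] [27,55] [27,55] [27,55] [27,55]

Derivation:
Computing bounds per retry:
  i=0: D_i=min(10*2^0,55)=10, bounds=[5,10]
  i=1: D_i=min(10*2^1,55)=20, bounds=[10,20]
  i=2: D_i=min(10*2^2,55)=40, bounds=[20,40]
  i=3: D_i=min(10*2^3,55)=55, bounds=[27,55]
  i=4: D_i=min(10*2^4,55)=55, bounds=[27,55]
  i=5: D_i=min(10*2^5,55)=55, bounds=[27,55]
  i=6: D_i=min(10*2^6,55)=55, bounds=[27,55]
  i=7: D_i=min(10*2^7,55)=55, bounds=[27,55]
  i=8: D_i=min(10*2^8,55)=55, bounds=[27,55]
  i=9: D_i=min(10*2^9,55)=55, bounds=[27,55]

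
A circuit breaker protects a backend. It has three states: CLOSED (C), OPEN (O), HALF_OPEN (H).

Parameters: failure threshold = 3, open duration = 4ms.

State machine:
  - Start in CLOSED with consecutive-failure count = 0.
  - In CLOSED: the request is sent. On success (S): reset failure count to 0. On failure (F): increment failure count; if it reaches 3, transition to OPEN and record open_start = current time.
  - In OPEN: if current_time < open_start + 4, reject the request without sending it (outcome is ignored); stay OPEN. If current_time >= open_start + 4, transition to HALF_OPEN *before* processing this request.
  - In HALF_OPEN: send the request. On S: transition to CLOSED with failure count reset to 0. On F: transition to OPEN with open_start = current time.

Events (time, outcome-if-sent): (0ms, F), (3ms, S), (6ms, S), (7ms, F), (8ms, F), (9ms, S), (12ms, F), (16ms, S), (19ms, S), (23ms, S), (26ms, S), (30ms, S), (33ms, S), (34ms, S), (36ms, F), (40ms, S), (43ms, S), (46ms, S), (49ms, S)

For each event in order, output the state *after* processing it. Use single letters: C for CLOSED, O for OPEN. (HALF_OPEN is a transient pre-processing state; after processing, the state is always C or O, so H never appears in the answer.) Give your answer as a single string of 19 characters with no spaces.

State after each event:
  event#1 t=0ms outcome=F: state=CLOSED
  event#2 t=3ms outcome=S: state=CLOSED
  event#3 t=6ms outcome=S: state=CLOSED
  event#4 t=7ms outcome=F: state=CLOSED
  event#5 t=8ms outcome=F: state=CLOSED
  event#6 t=9ms outcome=S: state=CLOSED
  event#7 t=12ms outcome=F: state=CLOSED
  event#8 t=16ms outcome=S: state=CLOSED
  event#9 t=19ms outcome=S: state=CLOSED
  event#10 t=23ms outcome=S: state=CLOSED
  event#11 t=26ms outcome=S: state=CLOSED
  event#12 t=30ms outcome=S: state=CLOSED
  event#13 t=33ms outcome=S: state=CLOSED
  event#14 t=34ms outcome=S: state=CLOSED
  event#15 t=36ms outcome=F: state=CLOSED
  event#16 t=40ms outcome=S: state=CLOSED
  event#17 t=43ms outcome=S: state=CLOSED
  event#18 t=46ms outcome=S: state=CLOSED
  event#19 t=49ms outcome=S: state=CLOSED

Answer: CCCCCCCCCCCCCCCCCCC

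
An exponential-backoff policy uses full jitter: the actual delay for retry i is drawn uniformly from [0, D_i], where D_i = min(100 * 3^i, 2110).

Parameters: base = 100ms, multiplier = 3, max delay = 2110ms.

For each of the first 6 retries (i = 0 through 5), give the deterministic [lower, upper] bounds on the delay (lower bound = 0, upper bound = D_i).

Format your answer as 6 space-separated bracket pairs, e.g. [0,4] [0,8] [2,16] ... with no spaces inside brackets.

Computing bounds per retry:
  i=0: D_i=min(100*3^0,2110)=100, bounds=[0,100]
  i=1: D_i=min(100*3^1,2110)=300, bounds=[0,300]
  i=2: D_i=min(100*3^2,2110)=900, bounds=[0,900]
  i=3: D_i=min(100*3^3,2110)=2110, bounds=[0,2110]
  i=4: D_i=min(100*3^4,2110)=2110, bounds=[0,2110]
  i=5: D_i=min(100*3^5,2110)=2110, bounds=[0,2110]

Answer: [0,100] [0,300] [0,900] [0,2110] [0,2110] [0,2110]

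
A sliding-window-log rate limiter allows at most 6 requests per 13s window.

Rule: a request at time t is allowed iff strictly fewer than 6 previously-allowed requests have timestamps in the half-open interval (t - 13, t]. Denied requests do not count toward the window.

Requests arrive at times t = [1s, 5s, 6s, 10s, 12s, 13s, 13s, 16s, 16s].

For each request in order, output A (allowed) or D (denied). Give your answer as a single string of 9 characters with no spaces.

Tracking allowed requests in the window:
  req#1 t=1s: ALLOW
  req#2 t=5s: ALLOW
  req#3 t=6s: ALLOW
  req#4 t=10s: ALLOW
  req#5 t=12s: ALLOW
  req#6 t=13s: ALLOW
  req#7 t=13s: DENY
  req#8 t=16s: ALLOW
  req#9 t=16s: DENY

Answer: AAAAAADAD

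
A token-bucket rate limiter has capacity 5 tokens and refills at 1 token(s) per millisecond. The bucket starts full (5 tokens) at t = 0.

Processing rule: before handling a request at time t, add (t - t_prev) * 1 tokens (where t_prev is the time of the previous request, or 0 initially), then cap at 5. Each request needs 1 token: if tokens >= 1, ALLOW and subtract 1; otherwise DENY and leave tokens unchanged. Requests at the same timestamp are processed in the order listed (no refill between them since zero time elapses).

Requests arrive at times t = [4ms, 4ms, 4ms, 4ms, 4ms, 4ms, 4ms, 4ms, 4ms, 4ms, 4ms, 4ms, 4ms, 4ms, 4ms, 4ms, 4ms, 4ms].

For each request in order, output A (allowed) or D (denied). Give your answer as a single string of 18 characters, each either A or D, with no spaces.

Simulating step by step:
  req#1 t=4ms: ALLOW
  req#2 t=4ms: ALLOW
  req#3 t=4ms: ALLOW
  req#4 t=4ms: ALLOW
  req#5 t=4ms: ALLOW
  req#6 t=4ms: DENY
  req#7 t=4ms: DENY
  req#8 t=4ms: DENY
  req#9 t=4ms: DENY
  req#10 t=4ms: DENY
  req#11 t=4ms: DENY
  req#12 t=4ms: DENY
  req#13 t=4ms: DENY
  req#14 t=4ms: DENY
  req#15 t=4ms: DENY
  req#16 t=4ms: DENY
  req#17 t=4ms: DENY
  req#18 t=4ms: DENY

Answer: AAAAADDDDDDDDDDDDD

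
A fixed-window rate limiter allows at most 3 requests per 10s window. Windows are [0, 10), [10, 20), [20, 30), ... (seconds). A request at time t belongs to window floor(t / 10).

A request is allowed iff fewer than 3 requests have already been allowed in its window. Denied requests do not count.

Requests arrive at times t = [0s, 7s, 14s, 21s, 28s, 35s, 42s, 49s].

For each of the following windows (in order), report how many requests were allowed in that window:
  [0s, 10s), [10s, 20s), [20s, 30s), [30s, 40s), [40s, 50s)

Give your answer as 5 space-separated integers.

Answer: 2 1 2 1 2

Derivation:
Processing requests:
  req#1 t=0s (window 0): ALLOW
  req#2 t=7s (window 0): ALLOW
  req#3 t=14s (window 1): ALLOW
  req#4 t=21s (window 2): ALLOW
  req#5 t=28s (window 2): ALLOW
  req#6 t=35s (window 3): ALLOW
  req#7 t=42s (window 4): ALLOW
  req#8 t=49s (window 4): ALLOW

Allowed counts by window: 2 1 2 1 2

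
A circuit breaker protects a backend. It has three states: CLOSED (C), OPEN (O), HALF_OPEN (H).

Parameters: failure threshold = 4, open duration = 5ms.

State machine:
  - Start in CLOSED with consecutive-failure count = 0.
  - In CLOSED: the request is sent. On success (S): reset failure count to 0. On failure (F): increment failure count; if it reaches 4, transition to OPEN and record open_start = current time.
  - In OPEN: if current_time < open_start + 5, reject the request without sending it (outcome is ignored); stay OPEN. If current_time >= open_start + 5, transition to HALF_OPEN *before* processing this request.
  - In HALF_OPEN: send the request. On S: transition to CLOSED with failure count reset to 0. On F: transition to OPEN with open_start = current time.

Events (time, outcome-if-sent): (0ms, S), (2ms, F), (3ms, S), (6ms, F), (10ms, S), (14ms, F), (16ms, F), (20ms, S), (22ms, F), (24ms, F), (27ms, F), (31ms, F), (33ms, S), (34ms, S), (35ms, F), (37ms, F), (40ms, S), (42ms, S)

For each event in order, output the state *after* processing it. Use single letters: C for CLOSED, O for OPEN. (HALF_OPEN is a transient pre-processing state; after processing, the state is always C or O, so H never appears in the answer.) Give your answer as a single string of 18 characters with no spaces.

Answer: CCCCCCCCCCCOOOOOOC

Derivation:
State after each event:
  event#1 t=0ms outcome=S: state=CLOSED
  event#2 t=2ms outcome=F: state=CLOSED
  event#3 t=3ms outcome=S: state=CLOSED
  event#4 t=6ms outcome=F: state=CLOSED
  event#5 t=10ms outcome=S: state=CLOSED
  event#6 t=14ms outcome=F: state=CLOSED
  event#7 t=16ms outcome=F: state=CLOSED
  event#8 t=20ms outcome=S: state=CLOSED
  event#9 t=22ms outcome=F: state=CLOSED
  event#10 t=24ms outcome=F: state=CLOSED
  event#11 t=27ms outcome=F: state=CLOSED
  event#12 t=31ms outcome=F: state=OPEN
  event#13 t=33ms outcome=S: state=OPEN
  event#14 t=34ms outcome=S: state=OPEN
  event#15 t=35ms outcome=F: state=OPEN
  event#16 t=37ms outcome=F: state=OPEN
  event#17 t=40ms outcome=S: state=OPEN
  event#18 t=42ms outcome=S: state=CLOSED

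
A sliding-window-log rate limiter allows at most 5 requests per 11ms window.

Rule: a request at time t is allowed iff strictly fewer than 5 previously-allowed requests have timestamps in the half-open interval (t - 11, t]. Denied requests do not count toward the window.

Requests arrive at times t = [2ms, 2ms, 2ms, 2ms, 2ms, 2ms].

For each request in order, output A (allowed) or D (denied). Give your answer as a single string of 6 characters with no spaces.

Answer: AAAAAD

Derivation:
Tracking allowed requests in the window:
  req#1 t=2ms: ALLOW
  req#2 t=2ms: ALLOW
  req#3 t=2ms: ALLOW
  req#4 t=2ms: ALLOW
  req#5 t=2ms: ALLOW
  req#6 t=2ms: DENY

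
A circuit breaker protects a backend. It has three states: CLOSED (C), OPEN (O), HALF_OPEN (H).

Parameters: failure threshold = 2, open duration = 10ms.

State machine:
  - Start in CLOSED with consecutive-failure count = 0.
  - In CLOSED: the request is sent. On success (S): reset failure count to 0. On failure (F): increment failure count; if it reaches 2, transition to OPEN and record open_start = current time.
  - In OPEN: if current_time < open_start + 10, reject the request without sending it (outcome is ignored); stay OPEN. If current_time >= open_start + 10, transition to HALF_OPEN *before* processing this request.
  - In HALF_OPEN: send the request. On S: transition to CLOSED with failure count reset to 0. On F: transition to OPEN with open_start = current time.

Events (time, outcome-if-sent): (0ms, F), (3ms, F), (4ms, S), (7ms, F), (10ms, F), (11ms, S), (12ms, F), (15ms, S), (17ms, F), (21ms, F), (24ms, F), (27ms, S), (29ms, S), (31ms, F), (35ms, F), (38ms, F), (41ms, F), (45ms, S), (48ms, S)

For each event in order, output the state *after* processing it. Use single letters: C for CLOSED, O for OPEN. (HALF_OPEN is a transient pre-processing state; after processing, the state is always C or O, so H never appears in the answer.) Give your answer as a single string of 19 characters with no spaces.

State after each event:
  event#1 t=0ms outcome=F: state=CLOSED
  event#2 t=3ms outcome=F: state=OPEN
  event#3 t=4ms outcome=S: state=OPEN
  event#4 t=7ms outcome=F: state=OPEN
  event#5 t=10ms outcome=F: state=OPEN
  event#6 t=11ms outcome=S: state=OPEN
  event#7 t=12ms outcome=F: state=OPEN
  event#8 t=15ms outcome=S: state=CLOSED
  event#9 t=17ms outcome=F: state=CLOSED
  event#10 t=21ms outcome=F: state=OPEN
  event#11 t=24ms outcome=F: state=OPEN
  event#12 t=27ms outcome=S: state=OPEN
  event#13 t=29ms outcome=S: state=OPEN
  event#14 t=31ms outcome=F: state=OPEN
  event#15 t=35ms outcome=F: state=OPEN
  event#16 t=38ms outcome=F: state=OPEN
  event#17 t=41ms outcome=F: state=OPEN
  event#18 t=45ms outcome=S: state=OPEN
  event#19 t=48ms outcome=S: state=OPEN

Answer: COOOOOOCCOOOOOOOOOO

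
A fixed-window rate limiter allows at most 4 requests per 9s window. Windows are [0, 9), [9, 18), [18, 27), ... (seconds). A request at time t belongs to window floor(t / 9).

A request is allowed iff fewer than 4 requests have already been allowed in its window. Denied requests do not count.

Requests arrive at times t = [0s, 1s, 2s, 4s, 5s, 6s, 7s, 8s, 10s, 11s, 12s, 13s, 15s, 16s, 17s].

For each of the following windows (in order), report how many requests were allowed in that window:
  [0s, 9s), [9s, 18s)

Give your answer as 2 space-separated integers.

Answer: 4 4

Derivation:
Processing requests:
  req#1 t=0s (window 0): ALLOW
  req#2 t=1s (window 0): ALLOW
  req#3 t=2s (window 0): ALLOW
  req#4 t=4s (window 0): ALLOW
  req#5 t=5s (window 0): DENY
  req#6 t=6s (window 0): DENY
  req#7 t=7s (window 0): DENY
  req#8 t=8s (window 0): DENY
  req#9 t=10s (window 1): ALLOW
  req#10 t=11s (window 1): ALLOW
  req#11 t=12s (window 1): ALLOW
  req#12 t=13s (window 1): ALLOW
  req#13 t=15s (window 1): DENY
  req#14 t=16s (window 1): DENY
  req#15 t=17s (window 1): DENY

Allowed counts by window: 4 4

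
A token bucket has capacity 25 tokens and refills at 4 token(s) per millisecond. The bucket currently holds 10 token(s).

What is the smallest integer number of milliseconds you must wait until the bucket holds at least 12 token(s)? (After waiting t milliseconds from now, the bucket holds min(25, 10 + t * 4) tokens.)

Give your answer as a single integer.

Need 10 + t * 4 >= 12, so t >= 2/4.
Smallest integer t = ceil(2/4) = 1.

Answer: 1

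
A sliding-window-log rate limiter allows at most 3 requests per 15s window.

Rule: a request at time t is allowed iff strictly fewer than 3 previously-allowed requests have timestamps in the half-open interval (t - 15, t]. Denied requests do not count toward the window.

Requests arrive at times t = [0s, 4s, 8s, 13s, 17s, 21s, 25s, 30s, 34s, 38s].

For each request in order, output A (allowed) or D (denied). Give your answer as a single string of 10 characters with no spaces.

Answer: AAADAAADAA

Derivation:
Tracking allowed requests in the window:
  req#1 t=0s: ALLOW
  req#2 t=4s: ALLOW
  req#3 t=8s: ALLOW
  req#4 t=13s: DENY
  req#5 t=17s: ALLOW
  req#6 t=21s: ALLOW
  req#7 t=25s: ALLOW
  req#8 t=30s: DENY
  req#9 t=34s: ALLOW
  req#10 t=38s: ALLOW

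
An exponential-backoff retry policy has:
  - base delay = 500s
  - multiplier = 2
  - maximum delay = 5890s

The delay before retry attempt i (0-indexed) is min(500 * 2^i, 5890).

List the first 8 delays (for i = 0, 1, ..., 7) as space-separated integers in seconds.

Answer: 500 1000 2000 4000 5890 5890 5890 5890

Derivation:
Computing each delay:
  i=0: min(500*2^0, 5890) = 500
  i=1: min(500*2^1, 5890) = 1000
  i=2: min(500*2^2, 5890) = 2000
  i=3: min(500*2^3, 5890) = 4000
  i=4: min(500*2^4, 5890) = 5890
  i=5: min(500*2^5, 5890) = 5890
  i=6: min(500*2^6, 5890) = 5890
  i=7: min(500*2^7, 5890) = 5890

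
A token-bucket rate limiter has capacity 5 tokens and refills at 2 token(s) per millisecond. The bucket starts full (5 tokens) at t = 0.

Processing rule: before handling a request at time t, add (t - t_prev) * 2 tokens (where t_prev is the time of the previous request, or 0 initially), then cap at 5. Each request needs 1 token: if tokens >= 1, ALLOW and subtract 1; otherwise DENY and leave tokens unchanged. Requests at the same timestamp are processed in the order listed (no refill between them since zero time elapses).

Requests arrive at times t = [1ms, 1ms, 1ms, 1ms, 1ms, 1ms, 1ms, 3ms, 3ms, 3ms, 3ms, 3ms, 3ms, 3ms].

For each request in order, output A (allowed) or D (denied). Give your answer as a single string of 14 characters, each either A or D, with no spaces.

Answer: AAAAADDAAAADDD

Derivation:
Simulating step by step:
  req#1 t=1ms: ALLOW
  req#2 t=1ms: ALLOW
  req#3 t=1ms: ALLOW
  req#4 t=1ms: ALLOW
  req#5 t=1ms: ALLOW
  req#6 t=1ms: DENY
  req#7 t=1ms: DENY
  req#8 t=3ms: ALLOW
  req#9 t=3ms: ALLOW
  req#10 t=3ms: ALLOW
  req#11 t=3ms: ALLOW
  req#12 t=3ms: DENY
  req#13 t=3ms: DENY
  req#14 t=3ms: DENY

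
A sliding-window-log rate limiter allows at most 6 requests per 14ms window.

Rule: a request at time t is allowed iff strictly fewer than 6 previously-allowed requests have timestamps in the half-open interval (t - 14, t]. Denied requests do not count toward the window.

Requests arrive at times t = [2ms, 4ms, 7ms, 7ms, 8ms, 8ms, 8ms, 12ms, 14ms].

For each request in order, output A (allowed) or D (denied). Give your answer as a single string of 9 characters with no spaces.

Tracking allowed requests in the window:
  req#1 t=2ms: ALLOW
  req#2 t=4ms: ALLOW
  req#3 t=7ms: ALLOW
  req#4 t=7ms: ALLOW
  req#5 t=8ms: ALLOW
  req#6 t=8ms: ALLOW
  req#7 t=8ms: DENY
  req#8 t=12ms: DENY
  req#9 t=14ms: DENY

Answer: AAAAAADDD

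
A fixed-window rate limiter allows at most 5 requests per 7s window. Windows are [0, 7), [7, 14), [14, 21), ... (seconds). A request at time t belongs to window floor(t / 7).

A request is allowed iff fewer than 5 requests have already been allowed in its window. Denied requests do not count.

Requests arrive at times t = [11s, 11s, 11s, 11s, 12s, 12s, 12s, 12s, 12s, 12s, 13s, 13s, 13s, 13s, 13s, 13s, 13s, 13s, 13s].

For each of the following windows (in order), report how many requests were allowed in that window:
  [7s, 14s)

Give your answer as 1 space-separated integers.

Answer: 5

Derivation:
Processing requests:
  req#1 t=11s (window 1): ALLOW
  req#2 t=11s (window 1): ALLOW
  req#3 t=11s (window 1): ALLOW
  req#4 t=11s (window 1): ALLOW
  req#5 t=12s (window 1): ALLOW
  req#6 t=12s (window 1): DENY
  req#7 t=12s (window 1): DENY
  req#8 t=12s (window 1): DENY
  req#9 t=12s (window 1): DENY
  req#10 t=12s (window 1): DENY
  req#11 t=13s (window 1): DENY
  req#12 t=13s (window 1): DENY
  req#13 t=13s (window 1): DENY
  req#14 t=13s (window 1): DENY
  req#15 t=13s (window 1): DENY
  req#16 t=13s (window 1): DENY
  req#17 t=13s (window 1): DENY
  req#18 t=13s (window 1): DENY
  req#19 t=13s (window 1): DENY

Allowed counts by window: 5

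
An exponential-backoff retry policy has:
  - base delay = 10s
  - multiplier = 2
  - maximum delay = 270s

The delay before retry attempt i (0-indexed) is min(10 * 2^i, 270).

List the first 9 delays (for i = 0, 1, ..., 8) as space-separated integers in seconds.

Answer: 10 20 40 80 160 270 270 270 270

Derivation:
Computing each delay:
  i=0: min(10*2^0, 270) = 10
  i=1: min(10*2^1, 270) = 20
  i=2: min(10*2^2, 270) = 40
  i=3: min(10*2^3, 270) = 80
  i=4: min(10*2^4, 270) = 160
  i=5: min(10*2^5, 270) = 270
  i=6: min(10*2^6, 270) = 270
  i=7: min(10*2^7, 270) = 270
  i=8: min(10*2^8, 270) = 270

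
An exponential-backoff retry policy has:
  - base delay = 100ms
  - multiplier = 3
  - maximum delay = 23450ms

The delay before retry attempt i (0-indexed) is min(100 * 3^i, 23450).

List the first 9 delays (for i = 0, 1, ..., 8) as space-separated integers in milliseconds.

Computing each delay:
  i=0: min(100*3^0, 23450) = 100
  i=1: min(100*3^1, 23450) = 300
  i=2: min(100*3^2, 23450) = 900
  i=3: min(100*3^3, 23450) = 2700
  i=4: min(100*3^4, 23450) = 8100
  i=5: min(100*3^5, 23450) = 23450
  i=6: min(100*3^6, 23450) = 23450
  i=7: min(100*3^7, 23450) = 23450
  i=8: min(100*3^8, 23450) = 23450

Answer: 100 300 900 2700 8100 23450 23450 23450 23450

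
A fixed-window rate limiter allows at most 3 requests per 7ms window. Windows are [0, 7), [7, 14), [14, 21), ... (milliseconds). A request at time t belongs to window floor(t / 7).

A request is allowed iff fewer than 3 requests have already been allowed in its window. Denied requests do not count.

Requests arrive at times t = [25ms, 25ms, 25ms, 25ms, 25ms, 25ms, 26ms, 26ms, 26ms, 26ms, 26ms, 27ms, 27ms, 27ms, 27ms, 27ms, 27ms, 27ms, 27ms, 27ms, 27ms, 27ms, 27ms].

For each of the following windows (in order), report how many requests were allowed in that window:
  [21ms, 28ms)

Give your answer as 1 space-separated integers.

Answer: 3

Derivation:
Processing requests:
  req#1 t=25ms (window 3): ALLOW
  req#2 t=25ms (window 3): ALLOW
  req#3 t=25ms (window 3): ALLOW
  req#4 t=25ms (window 3): DENY
  req#5 t=25ms (window 3): DENY
  req#6 t=25ms (window 3): DENY
  req#7 t=26ms (window 3): DENY
  req#8 t=26ms (window 3): DENY
  req#9 t=26ms (window 3): DENY
  req#10 t=26ms (window 3): DENY
  req#11 t=26ms (window 3): DENY
  req#12 t=27ms (window 3): DENY
  req#13 t=27ms (window 3): DENY
  req#14 t=27ms (window 3): DENY
  req#15 t=27ms (window 3): DENY
  req#16 t=27ms (window 3): DENY
  req#17 t=27ms (window 3): DENY
  req#18 t=27ms (window 3): DENY
  req#19 t=27ms (window 3): DENY
  req#20 t=27ms (window 3): DENY
  req#21 t=27ms (window 3): DENY
  req#22 t=27ms (window 3): DENY
  req#23 t=27ms (window 3): DENY

Allowed counts by window: 3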